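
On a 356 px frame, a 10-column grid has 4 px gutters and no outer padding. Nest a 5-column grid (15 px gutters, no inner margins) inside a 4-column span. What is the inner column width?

356 − 9·4 = 320; ÷10 gives c = 32 px.
Span of 4: 4·32 + 3·4 = 128 + 12 = 140 px.
140 − 4·15 = 80; ÷5 gives d = 16 px.

16 px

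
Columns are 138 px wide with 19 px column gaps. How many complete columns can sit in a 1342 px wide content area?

8 columns

8 columns: 8·138 + 7·19 = 1237 px ≤ 1342.
9 columns: 1394 px > 1342. So 8.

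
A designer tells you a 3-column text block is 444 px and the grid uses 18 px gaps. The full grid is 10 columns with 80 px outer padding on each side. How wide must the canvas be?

1682 px

3 columns + 2 gaps: 3c + 2·18 = 444.
3c = 444 − 36 = 408, so c = 136 px.
Total width: 2·80 + 10·136 + 9·18 = 1682 px.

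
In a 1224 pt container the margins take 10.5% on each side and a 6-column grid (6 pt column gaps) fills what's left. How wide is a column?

Margins: 10.5% × 1224 = 128.52 pt each, so content = 1224 − 257.04 = 966.96 pt.
Subtracting 5 column gaps of 6 leaves 936.96 for 6 columns, so c = 156.16 pt.

156.16 pt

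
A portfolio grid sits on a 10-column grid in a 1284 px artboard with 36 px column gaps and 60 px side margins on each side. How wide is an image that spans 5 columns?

Content width = 1284 − 2·60 = 1164 px.
Subtracting 9 column gaps of 36 leaves 840 for 10 columns, so c = 84 px.
5-column span = 5·84 + 4·36 = 564 px.

564 px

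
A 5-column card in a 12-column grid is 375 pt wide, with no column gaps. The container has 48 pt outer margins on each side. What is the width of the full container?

996 pt

5c = 375 → c = 75 pt.
Total width: 2·48 + 12·75 = 996 pt.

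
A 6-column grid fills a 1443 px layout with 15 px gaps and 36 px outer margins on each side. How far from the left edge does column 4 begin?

729 px

Subtract both margins: 1443 − 2·36 = 1371 px.
1371 − 5·15 = 1296; ÷6 gives c = 216 px.
Column 4 starts at margin + 3·(column + gutter) = 36 + 3·231 = 729 px.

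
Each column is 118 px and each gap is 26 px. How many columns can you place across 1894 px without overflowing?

13 columns: 13·118 + 12·26 = 1846 px ≤ 1894.
14 columns: 1990 px > 1894. So 13.

13 columns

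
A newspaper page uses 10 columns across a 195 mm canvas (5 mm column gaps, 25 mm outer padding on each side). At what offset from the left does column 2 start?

40 mm

Subtract both margins: 195 − 2·25 = 145 mm.
10c + 9·5 = 145 → 10c = 100 → c = 10 mm.
Each column+gutter stride is 15 mm; 1 of them past the 25 mm margin is 25 + 15 = 40 mm.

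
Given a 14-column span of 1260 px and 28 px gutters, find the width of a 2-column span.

156 px

14 columns + 13 gutters: 14c + 13·28 = 1260.
14c = 1260 − 364 = 896, so c = 64 px.
Span of 2: 2·64 + 1·28 = 128 + 28 = 156 px.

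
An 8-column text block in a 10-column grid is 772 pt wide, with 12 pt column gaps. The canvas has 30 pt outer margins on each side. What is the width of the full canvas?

1028 pt

772 − 7·12 = 688; ÷8 gives c = 86 pt.
Canvas = 2·30 + 10·86 + 9·12 = 60 + 860 + 108 = 1028 pt.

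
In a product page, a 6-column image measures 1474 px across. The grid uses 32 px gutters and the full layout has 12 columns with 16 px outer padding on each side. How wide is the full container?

3012 px

6 columns + 5 gutters: 6c + 5·32 = 1474.
6c = 1474 − 160 = 1314, so c = 219 px.
Adding margins, columns and gutters: 32 + 2628 + 352 = 3012 px.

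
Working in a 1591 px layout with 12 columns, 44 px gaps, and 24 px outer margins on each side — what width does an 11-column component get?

Take off 48 px of margins, leaving 1543 px.
1543 − 11·44 = 1059; ÷12 gives c = 88.25 px.
11-column span = 11·88.25 + 10·44 = 1410.75 px.

1410.75 px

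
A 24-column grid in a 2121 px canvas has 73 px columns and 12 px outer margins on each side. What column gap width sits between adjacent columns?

Inside the margins: 2121 − 24 = 2097 px.
24 columns take 24·73 = 1752 px; remaining 345 splits into 23 column gaps.
g = 345 / 23 = 15 px.

15 px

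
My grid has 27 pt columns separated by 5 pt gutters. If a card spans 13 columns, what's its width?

411 pt

Span of 13: 13·27 + 12·5 = 351 + 60 = 411 pt.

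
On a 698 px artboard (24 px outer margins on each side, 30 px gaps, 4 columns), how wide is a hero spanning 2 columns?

Take off 48 px of margins, leaving 650 px.
4 columns + 3 gaps: 4c + 3·30 = 650.
4c = 650 − 90 = 560, so c = 140 px.
2-column span = 2·140 + 1·30 = 310 px.

310 px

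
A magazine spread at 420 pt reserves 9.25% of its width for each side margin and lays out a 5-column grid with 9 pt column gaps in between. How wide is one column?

Each margin = 9.25% of 420 = 38.85 pt; content = 420 − 2·38.85 = 342.3 pt.
5c + 4·9 = 342.3 → 5c = 306.3 → c = 61.26 pt.

61.26 pt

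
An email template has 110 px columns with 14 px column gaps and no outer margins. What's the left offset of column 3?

248 px

Before column 3: 2 columns + 2 column gaps.
Offset = 2·(110 + 14) = 2·124 = 248 px.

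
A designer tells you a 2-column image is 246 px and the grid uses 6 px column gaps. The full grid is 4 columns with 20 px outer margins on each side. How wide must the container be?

538 px

2 columns + 1 column gap: 2c + 1·6 = 246.
2c = 246 − 6 = 240, so c = 120 px.
Total width: 2·20 + 4·120 + 3·6 = 538 px.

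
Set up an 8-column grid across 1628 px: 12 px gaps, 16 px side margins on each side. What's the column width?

189 px

Inside the margins: 1628 − 32 = 1596 px.
8 columns + 7 gaps: 8c + 7·12 = 1596.
8c = 1596 − 84 = 1512, so c = 189 px.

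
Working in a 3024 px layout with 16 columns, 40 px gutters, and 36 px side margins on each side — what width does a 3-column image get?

Subtract both margins: 3024 − 2·36 = 2952 px.
16 columns + 15 gutters: 16c + 15·40 = 2952.
16c = 2952 − 600 = 2352, so c = 147 px.
Span of 3: 3·147 + 2·40 = 441 + 80 = 521 px.

521 px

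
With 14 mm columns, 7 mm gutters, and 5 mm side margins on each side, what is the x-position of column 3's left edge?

Before column 3: the margin + 2 columns + 2 gutters.
Offset = 5 + 2·(14 + 7) = 5 + 42 = 47 mm.

47 mm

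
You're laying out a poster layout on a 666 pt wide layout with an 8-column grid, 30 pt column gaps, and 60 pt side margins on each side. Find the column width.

Subtract both margins: 666 − 2·60 = 546 pt.
8c + 7·30 = 546 → 8c = 336 → c = 42 pt.

42 pt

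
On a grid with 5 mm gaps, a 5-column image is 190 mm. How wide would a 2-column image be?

190 − 4·5 = 170; ÷5 gives c = 34 mm.
2-column span = 2·34 + 1·5 = 73 mm.

73 mm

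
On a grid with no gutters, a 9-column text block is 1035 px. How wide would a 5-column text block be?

575 px

With no gutters, each column is 1035/9 = 115 px.
With no gutters, 5 columns span 5·115 = 575 px.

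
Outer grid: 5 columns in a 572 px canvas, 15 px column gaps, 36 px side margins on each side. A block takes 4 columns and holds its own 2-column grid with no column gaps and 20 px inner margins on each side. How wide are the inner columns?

Take off 72 px of margins, leaving 500 px.
5 columns + 4 column gaps: 5c + 4·15 = 500.
5c = 500 − 60 = 440, so c = 88 px.
4-column span = 4·88 + 3·15 = 397 px.
Inner content = 397 − 2·20 = 357 px.
2d = 357 → d = 178.5 px.

178.5 px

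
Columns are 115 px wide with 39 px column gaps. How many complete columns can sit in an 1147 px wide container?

Each extra column adds 115 + 39 = 154 px.
(1147 + 39) / 154 = 7.70, so 7 columns fit.

7 columns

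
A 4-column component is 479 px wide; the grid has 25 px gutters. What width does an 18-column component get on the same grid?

2243 px

4 columns + 3 gutters: 4c + 3·25 = 479.
4c = 479 − 75 = 404, so c = 101 px.
18 columns plus 17 gutters: 1818 + 425 = 2243 px.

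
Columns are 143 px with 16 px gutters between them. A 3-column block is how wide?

3 columns plus 2 gutters: 429 + 32 = 461 px.

461 px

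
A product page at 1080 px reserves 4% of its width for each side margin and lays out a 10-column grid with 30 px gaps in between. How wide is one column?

72.36 px

Each margin = 4% of 1080 = 43.2 px; content = 1080 − 2·43.2 = 993.6 px.
Subtracting 9 gaps of 30 leaves 723.6 for 10 columns, so c = 72.36 px.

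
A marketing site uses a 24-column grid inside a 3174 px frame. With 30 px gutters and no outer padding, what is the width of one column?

103.5 px

3174 − 23·30 = 2484; ÷24 gives c = 103.5 px.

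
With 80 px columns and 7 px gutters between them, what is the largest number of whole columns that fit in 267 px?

Each extra column adds 80 + 7 = 87 px.
(267 + 7) / 87 = 3.15, so 3 columns fit.

3 columns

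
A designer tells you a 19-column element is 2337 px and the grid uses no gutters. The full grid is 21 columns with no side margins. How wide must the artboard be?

2337 / 19 = 123 px per column.
Summing: 2583 = 2583 px.

2583 px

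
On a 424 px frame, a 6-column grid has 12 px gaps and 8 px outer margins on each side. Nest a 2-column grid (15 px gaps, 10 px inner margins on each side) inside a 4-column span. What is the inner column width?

Inside the margins: 424 − 16 = 408 px.
Subtracting 5 gaps of 12 leaves 348 for 6 columns, so c = 58 px.
4 columns plus 3 gaps: 232 + 36 = 268 px.
Inner content = 268 − 2·10 = 248 px.
248 − 1·15 = 233; ÷2 gives d = 116.5 px.

116.5 px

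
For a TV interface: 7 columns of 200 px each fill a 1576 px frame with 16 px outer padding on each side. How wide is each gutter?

24 px

Content width = 1576 − 2·16 = 1544 px.
7 columns take 7·200 = 1400 px; remaining 144 splits into 6 gutters.
g = 144 / 6 = 24 px.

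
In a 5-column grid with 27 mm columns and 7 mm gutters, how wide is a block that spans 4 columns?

4-column span = 4·27 + 3·7 = 129 mm.

129 mm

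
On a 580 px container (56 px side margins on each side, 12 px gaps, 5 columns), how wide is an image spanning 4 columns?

372 px

Take off 112 px of margins, leaving 468 px.
5c + 4·12 = 468 → 5c = 420 → c = 84 px.
4 columns plus 3 gaps: 336 + 36 = 372 px.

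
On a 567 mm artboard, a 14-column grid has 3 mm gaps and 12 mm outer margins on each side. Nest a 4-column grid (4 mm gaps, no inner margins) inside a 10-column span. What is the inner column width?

Subtract both margins: 567 − 2·12 = 543 mm.
Subtracting 13 gaps of 3 leaves 504 for 14 columns, so c = 36 mm.
Span of 10: 10·36 + 9·3 = 360 + 27 = 387 mm.
4 columns + 3 gaps: 4d + 3·4 = 387.
4d = 387 − 12 = 375, so d = 93.75 mm.

93.75 mm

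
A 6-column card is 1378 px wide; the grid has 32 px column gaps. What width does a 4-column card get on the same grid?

6c + 5·32 = 1378 → 6c = 1218 → c = 203 px.
Span of 4: 4·203 + 3·32 = 812 + 96 = 908 px.

908 px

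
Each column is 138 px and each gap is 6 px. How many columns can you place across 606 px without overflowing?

4 columns

Each extra column adds 138 + 6 = 144 px.
(606 + 6) / 144 = 4.25, so 4 columns fit.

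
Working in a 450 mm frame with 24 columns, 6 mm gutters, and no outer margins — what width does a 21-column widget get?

393 mm

24c + 23·6 = 450 → 24c = 312 → c = 13 mm.
Span of 21: 21·13 + 20·6 = 273 + 120 = 393 mm.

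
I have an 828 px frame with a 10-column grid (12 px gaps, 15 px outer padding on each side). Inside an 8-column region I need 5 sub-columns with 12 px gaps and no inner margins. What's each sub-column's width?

Inside the margins: 828 − 30 = 798 px.
Subtracting 9 gaps of 12 leaves 690 for 10 columns, so c = 69 px.
Span of 8: 8·69 + 7·12 = 552 + 84 = 636 px.
Subtracting 4 gaps of 12 leaves 588 for 5 columns, so d = 117.6 px.

117.6 px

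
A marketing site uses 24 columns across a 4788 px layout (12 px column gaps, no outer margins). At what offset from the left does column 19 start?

3600 px

4788 − 23·12 = 4512; ÷24 gives c = 188 px.
Before column 19: 18 columns + 18 column gaps.
Offset = 18·(188 + 12) = 18·200 = 3600 px.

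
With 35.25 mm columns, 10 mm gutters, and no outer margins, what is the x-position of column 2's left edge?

45.25 mm

Each column+gutter stride is 45.25 mm; with no margin, 1 of them is 45.25 mm.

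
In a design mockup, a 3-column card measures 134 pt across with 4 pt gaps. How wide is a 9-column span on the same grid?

Subtracting 2 gaps of 4 leaves 126 for 3 columns, so c = 42 pt.
9-column span = 9·42 + 8·4 = 410 pt.

410 pt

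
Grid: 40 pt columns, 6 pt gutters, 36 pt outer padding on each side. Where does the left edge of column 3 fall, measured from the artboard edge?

Column 3 starts at margin + 2·(column + gutter) = 36 + 2·46 = 128 pt.

128 pt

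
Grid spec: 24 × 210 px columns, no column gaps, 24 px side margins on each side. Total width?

5088 px

Canvas = 2·24 + 24·210 = 48 + 5040 = 5088 px.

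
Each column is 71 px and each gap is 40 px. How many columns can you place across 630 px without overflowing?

6 columns

Each extra column adds 71 + 40 = 111 px.
(630 + 40) / 111 = 6.04, so 6 columns fit.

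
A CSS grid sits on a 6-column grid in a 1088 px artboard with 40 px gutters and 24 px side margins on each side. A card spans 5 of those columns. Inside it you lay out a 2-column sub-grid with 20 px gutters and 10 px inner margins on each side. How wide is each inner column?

410 px

Take off 48 px of margins, leaving 1040 px.
1040 − 5·40 = 840; ÷6 gives c = 140 px.
5-column span = 5·140 + 4·40 = 860 px.
Inner content = 860 − 2·10 = 840 px.
2 columns + 1 gutter: 2d + 1·20 = 840.
2d = 840 − 20 = 820, so d = 410 px.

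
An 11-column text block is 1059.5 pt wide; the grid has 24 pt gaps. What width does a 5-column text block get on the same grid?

468.5 pt

Subtracting 10 gaps of 24 leaves 819.5 for 11 columns, so c = 74.5 pt.
5 columns plus 4 gaps: 372.5 + 96 = 468.5 pt.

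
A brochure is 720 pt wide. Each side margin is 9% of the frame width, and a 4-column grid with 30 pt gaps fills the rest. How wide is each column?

Margins: 9% × 720 = 64.8 pt each, so content = 720 − 129.6 = 590.4 pt.
590.4 − 3·30 = 500.4; ÷4 gives c = 125.1 pt.

125.1 pt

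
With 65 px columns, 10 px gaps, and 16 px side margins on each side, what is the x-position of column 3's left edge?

Before column 3: the margin + 2 columns + 2 gaps.
Offset = 16 + 2·(65 + 10) = 16 + 150 = 166 px.

166 px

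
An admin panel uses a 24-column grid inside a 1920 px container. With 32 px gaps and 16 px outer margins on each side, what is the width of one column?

48 px

Take off 32 px of margins, leaving 1888 px.
24c + 23·32 = 1888 → 24c = 1152 → c = 48 px.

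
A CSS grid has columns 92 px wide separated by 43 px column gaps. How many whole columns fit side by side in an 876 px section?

6 columns: 6·92 + 5·43 = 767 px ≤ 876.
7 columns: 902 px > 876. So 6.

6 columns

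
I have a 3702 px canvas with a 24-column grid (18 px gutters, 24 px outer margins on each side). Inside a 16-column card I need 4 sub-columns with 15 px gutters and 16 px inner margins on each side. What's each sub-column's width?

Outer content = 3702 − 2·24 = 3654 px.
3654 − 23·18 = 3240; ÷24 gives c = 135 px.
16 columns plus 15 gutters: 2160 + 270 = 2430 px.
Inner content = 2430 − 2·16 = 2398 px.
4 columns + 3 gutters: 4d + 3·15 = 2398.
4d = 2398 − 45 = 2353, so d = 588.25 px.

588.25 px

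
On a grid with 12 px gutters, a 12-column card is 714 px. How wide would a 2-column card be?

714 − 11·12 = 582; ÷12 gives c = 48.5 px.
Span of 2: 2·48.5 + 1·12 = 97 + 12 = 109 px.

109 px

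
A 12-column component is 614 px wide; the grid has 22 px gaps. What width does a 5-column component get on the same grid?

614 − 11·22 = 372; ÷12 gives c = 31 px.
5 columns plus 4 gaps: 155 + 88 = 243 px.

243 px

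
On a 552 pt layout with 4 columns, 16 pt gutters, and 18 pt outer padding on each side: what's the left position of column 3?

284 pt

Subtract both margins: 552 − 2·18 = 516 pt.
Subtracting 3 gutters of 16 leaves 468 for 4 columns, so c = 117 pt.
Before column 3: the margin + 2 columns + 2 gutters.
Offset = 18 + 2·(117 + 16) = 18 + 266 = 284 pt.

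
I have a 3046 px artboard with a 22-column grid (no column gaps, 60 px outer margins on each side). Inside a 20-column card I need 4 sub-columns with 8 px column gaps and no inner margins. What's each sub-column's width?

659 px

Subtract both margins: 3046 − 2·60 = 2926 px.
22c = 2926 → c = 133 px.
With no column gaps, 20 columns span 20·133 = 2660 px.
4 columns + 3 column gaps: 4d + 3·8 = 2660.
4d = 2660 − 24 = 2636, so d = 659 px.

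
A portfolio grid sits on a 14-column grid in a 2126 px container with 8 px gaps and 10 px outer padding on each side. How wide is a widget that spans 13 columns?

Content width = 2126 − 2·10 = 2106 px.
Subtracting 13 gaps of 8 leaves 2002 for 14 columns, so c = 143 px.
Span of 13: 13·143 + 12·8 = 1859 + 96 = 1955 px.

1955 px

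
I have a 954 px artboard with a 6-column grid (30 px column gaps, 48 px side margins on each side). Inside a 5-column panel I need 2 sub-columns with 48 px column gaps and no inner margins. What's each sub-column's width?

Take off 96 px of margins, leaving 858 px.
858 − 5·30 = 708; ÷6 gives c = 118 px.
Span of 5: 5·118 + 4·30 = 590 + 120 = 710 px.
Subtracting 1 column gap of 48 leaves 662 for 2 columns, so d = 331 px.

331 px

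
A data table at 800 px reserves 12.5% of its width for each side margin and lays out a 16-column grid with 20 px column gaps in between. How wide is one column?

18.75 px

800 × (1 − 2·12.5%) = 800 × 75% = 600 px for the columns.
16 columns + 15 column gaps: 16c + 15·20 = 600.
16c = 600 − 300 = 300, so c = 18.75 px.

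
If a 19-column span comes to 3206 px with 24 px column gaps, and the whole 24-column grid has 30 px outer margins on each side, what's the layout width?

3206 − 18·24 = 2774; ÷19 gives c = 146 px.
Adding margins, columns and gutters: 60 + 3504 + 552 = 4116 px.

4116 px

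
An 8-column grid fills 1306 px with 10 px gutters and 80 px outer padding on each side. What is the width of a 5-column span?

712.5 px

Inside the margins: 1306 − 160 = 1146 px.
1146 − 7·10 = 1076; ÷8 gives c = 134.5 px.
5 columns plus 4 gutters: 672.5 + 40 = 712.5 px.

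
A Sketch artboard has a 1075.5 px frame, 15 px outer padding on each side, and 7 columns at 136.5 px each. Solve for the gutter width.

Subtract both margins: 1075.5 − 2·15 = 1045.5 px.
Columns use 955.5 px, leaving 90 px across 6 gutters = 15 px each.

15 px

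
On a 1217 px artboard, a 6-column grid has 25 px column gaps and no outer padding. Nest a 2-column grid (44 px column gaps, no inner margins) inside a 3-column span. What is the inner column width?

6c + 5·25 = 1217 → 6c = 1092 → c = 182 px.
3-column span = 3·182 + 2·25 = 596 px.
Subtracting 1 column gap of 44 leaves 552 for 2 columns, so d = 276 px.

276 px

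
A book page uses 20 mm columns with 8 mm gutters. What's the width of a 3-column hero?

76 mm

Span of 3: 3·20 + 2·8 = 60 + 16 = 76 mm.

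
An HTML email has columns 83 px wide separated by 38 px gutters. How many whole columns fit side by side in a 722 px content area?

k columns need k·83 + (k−1)·38 = k·121 − 38.
k·121 − 38 ≤ 722 → k ≤ 760 / 121 ≈ 6.28, so k = 6.

6 columns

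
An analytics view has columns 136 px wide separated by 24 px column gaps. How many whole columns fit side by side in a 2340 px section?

k columns need k·136 + (k−1)·24 = k·160 − 24.
k·160 − 24 ≤ 2340 → k ≤ 2364 / 160 ≈ 14.78, so k = 14.

14 columns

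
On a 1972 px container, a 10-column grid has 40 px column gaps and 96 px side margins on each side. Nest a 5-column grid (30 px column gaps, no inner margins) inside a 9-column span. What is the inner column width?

Inside the margins: 1972 − 192 = 1780 px.
1780 − 9·40 = 1420; ÷10 gives c = 142 px.
9-column span = 9·142 + 8·40 = 1598 px.
5 columns + 4 column gaps: 5d + 4·30 = 1598.
5d = 1598 − 120 = 1478, so d = 295.6 px.

295.6 px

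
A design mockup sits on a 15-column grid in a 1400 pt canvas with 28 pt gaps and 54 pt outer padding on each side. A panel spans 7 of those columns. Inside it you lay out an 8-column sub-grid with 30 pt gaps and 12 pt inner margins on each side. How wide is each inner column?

Inside the margins: 1400 − 108 = 1292 pt.
1292 − 14·28 = 900; ÷15 gives c = 60 pt.
7-column span = 7·60 + 6·28 = 588 pt.
Inner content = 588 − 2·12 = 564 pt.
564 − 7·30 = 354; ÷8 gives d = 44.25 pt.

44.25 pt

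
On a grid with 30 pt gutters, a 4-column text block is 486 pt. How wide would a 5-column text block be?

615 pt

4 columns + 3 gutters: 4c + 3·30 = 486.
4c = 486 − 90 = 396, so c = 99 pt.
Span of 5: 5·99 + 4·30 = 495 + 120 = 615 pt.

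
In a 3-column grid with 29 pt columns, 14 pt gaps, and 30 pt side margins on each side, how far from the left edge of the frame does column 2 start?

Each column+gutter stride is 43 pt; 1 of them past the 30 pt margin is 30 + 43 = 73 pt.

73 pt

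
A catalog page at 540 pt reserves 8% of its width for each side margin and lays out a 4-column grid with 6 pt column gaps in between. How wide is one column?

108.9 pt

540 × (1 − 2·8%) = 540 × 84% = 453.6 pt for the columns.
4 columns + 3 column gaps: 4c + 3·6 = 453.6.
4c = 453.6 − 18 = 435.6, so c = 108.9 pt.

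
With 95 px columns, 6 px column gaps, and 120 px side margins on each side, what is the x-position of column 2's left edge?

Each column+gutter stride is 101 px; 1 of them past the 120 px margin is 120 + 101 = 221 px.

221 px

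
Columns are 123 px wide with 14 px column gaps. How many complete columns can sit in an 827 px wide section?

6 columns: 6·123 + 5·14 = 808 px ≤ 827.
7 columns: 945 px > 827. So 6.

6 columns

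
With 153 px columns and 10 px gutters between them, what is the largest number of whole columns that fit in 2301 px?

Each extra column adds 153 + 10 = 163 px.
(2301 + 10) / 163 = 14.18, so 14 columns fit.

14 columns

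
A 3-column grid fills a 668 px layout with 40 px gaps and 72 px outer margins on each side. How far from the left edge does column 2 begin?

260 px

Content = 668 − 2·72 = 524 px.
3c + 2·40 = 524 → 3c = 444 → c = 148 px.
Column 2 starts at margin + 1·(column + gutter) = 72 + 1·188 = 260 px.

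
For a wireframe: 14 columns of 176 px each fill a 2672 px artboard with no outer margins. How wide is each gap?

16 px

14·176 + 13g = 2672 → 13g = 208 → g = 16 px.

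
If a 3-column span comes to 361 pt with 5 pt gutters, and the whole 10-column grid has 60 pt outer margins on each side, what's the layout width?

1335 pt

Subtracting 2 gutters of 5 leaves 351 for 3 columns, so c = 117 pt.
Layout = 2·60 + 10·117 + 9·5 = 120 + 1170 + 45 = 1335 pt.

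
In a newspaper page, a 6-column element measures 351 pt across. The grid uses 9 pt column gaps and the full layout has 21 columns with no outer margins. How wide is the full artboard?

6 columns + 5 column gaps: 6c + 5·9 = 351.
6c = 351 − 45 = 306, so c = 51 pt.
Artboard = 21·51 + 20·9 = 1071 + 180 = 1251 pt.

1251 pt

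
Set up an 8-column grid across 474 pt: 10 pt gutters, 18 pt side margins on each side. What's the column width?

Inside the margins: 474 − 36 = 438 pt.
8c + 7·10 = 438 → 8c = 368 → c = 46 pt.

46 pt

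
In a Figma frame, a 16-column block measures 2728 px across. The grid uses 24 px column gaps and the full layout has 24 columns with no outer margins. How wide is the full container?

4104 px

2728 − 15·24 = 2368; ÷16 gives c = 148 px.
Summing: 3552 + 552 = 4104 px.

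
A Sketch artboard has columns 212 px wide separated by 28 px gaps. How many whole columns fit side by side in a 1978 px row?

8 columns

Each extra column adds 212 + 28 = 240 px.
(1978 + 28) / 240 = 8.36, so 8 columns fit.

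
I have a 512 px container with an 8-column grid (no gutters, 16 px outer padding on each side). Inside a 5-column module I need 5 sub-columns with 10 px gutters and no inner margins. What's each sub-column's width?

Inside the margins: 512 − 32 = 480 px.
480 / 8 = 60 px per column.
With no gutters, 5 columns span 5·60 = 300 px.
Subtracting 4 gutters of 10 leaves 260 for 5 columns, so d = 52 px.

52 px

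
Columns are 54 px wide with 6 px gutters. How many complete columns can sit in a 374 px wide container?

Each extra column adds 54 + 6 = 60 px.
(374 + 6) / 60 = 6.33, so 6 columns fit.

6 columns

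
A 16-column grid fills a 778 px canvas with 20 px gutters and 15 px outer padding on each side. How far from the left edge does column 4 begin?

Inside the margins: 778 − 30 = 748 px.
748 − 15·20 = 448; ÷16 gives c = 28 px.
Each column+gutter stride is 48 px; 3 of them past the 15 px margin is 15 + 144 = 159 px.

159 px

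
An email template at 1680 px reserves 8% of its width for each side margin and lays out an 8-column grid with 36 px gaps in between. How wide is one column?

1680 × (1 − 2·8%) = 1680 × 84% = 1411.2 px for the columns.
Subtracting 7 gaps of 36 leaves 1159.2 for 8 columns, so c = 144.9 px.

144.9 px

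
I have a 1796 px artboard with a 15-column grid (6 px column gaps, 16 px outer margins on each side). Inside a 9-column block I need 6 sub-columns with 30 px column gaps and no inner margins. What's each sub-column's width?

Outer content = 1796 − 2·16 = 1764 px.
15 columns + 14 column gaps: 15c + 14·6 = 1764.
15c = 1764 − 84 = 1680, so c = 112 px.
9-column span = 9·112 + 8·6 = 1056 px.
6d + 5·30 = 1056 → 6d = 906 → d = 151 px.

151 px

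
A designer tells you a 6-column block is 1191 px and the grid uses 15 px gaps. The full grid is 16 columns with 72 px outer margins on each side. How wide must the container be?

Subtracting 5 gaps of 15 leaves 1116 for 6 columns, so c = 186 px.
Adding margins, columns and gutters: 144 + 2976 + 225 = 3345 px.

3345 px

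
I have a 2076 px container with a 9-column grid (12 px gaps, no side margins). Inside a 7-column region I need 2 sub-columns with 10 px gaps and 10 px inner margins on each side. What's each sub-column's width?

9 columns + 8 gaps: 9c + 8·12 = 2076.
9c = 2076 − 96 = 1980, so c = 220 px.
Span of 7: 7·220 + 6·12 = 1540 + 72 = 1612 px.
Inner content = 1612 − 2·10 = 1592 px.
2d + 1·10 = 1592 → 2d = 1582 → d = 791 px.

791 px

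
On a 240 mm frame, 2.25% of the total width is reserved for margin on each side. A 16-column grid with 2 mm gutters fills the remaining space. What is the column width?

12.45 mm

Each margin = 2.25% of 240 = 5.4 mm; content = 240 − 2·5.4 = 229.2 mm.
16c + 15·2 = 229.2 → 16c = 199.2 → c = 12.45 mm.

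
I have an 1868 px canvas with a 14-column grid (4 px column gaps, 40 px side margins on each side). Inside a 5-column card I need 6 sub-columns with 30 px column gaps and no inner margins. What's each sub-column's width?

81 px

Inside the margins: 1868 − 80 = 1788 px.
14 columns + 13 column gaps: 14c + 13·4 = 1788.
14c = 1788 − 52 = 1736, so c = 124 px.
Span of 5: 5·124 + 4·4 = 620 + 16 = 636 px.
Subtracting 5 column gaps of 30 leaves 486 for 6 columns, so d = 81 px.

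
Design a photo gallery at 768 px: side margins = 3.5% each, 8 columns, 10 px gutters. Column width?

80.53 px

Margins: 3.5% × 768 = 26.88 px each, so content = 768 − 53.76 = 714.24 px.
714.24 − 7·10 = 644.24; ÷8 gives c = 80.53 px.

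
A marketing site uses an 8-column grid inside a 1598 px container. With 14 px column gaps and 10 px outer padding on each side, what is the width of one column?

Take off 20 px of margins, leaving 1578 px.
8c + 7·14 = 1578 → 8c = 1480 → c = 185 px.

185 px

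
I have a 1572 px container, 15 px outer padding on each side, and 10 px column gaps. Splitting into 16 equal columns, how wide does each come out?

87 px

Inside the margins: 1572 − 30 = 1542 px.
16c + 15·10 = 1542 → 16c = 1392 → c = 87 px.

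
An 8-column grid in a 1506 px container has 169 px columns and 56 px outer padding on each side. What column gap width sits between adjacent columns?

Take off 112 px of margins, leaving 1394 px.
8·169 + 7g = 1394 → 7g = 42 → g = 6 px.

6 px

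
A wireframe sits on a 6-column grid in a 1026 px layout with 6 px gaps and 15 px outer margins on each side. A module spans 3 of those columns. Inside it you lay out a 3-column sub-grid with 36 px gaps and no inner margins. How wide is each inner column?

141 px

Take off 30 px of margins, leaving 996 px.
6 columns + 5 gaps: 6c + 5·6 = 996.
6c = 996 − 30 = 966, so c = 161 px.
Span of 3: 3·161 + 2·6 = 483 + 12 = 495 px.
495 − 2·36 = 423; ÷3 gives d = 141 px.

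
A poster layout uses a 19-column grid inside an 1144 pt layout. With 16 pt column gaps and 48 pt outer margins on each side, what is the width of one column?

Content width = 1144 − 2·48 = 1048 pt.
19c + 18·16 = 1048 → 19c = 760 → c = 40 pt.

40 pt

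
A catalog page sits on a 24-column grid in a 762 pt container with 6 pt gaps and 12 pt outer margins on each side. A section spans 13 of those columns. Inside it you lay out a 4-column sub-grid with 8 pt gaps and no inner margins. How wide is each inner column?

Inside the margins: 762 − 24 = 738 pt.
738 − 23·6 = 600; ÷24 gives c = 25 pt.
13-column span = 13·25 + 12·6 = 397 pt.
Subtracting 3 gaps of 8 leaves 373 for 4 columns, so d = 93.25 pt.

93.25 pt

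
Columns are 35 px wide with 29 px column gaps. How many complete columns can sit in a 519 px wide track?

Each extra column adds 35 + 29 = 64 px.
(519 + 29) / 64 = 8.56, so 8 columns fit.

8 columns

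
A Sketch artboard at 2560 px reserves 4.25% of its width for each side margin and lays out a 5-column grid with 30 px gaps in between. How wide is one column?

2560 × (1 − 2·4.25%) = 2560 × 91.5% = 2342.4 px for the columns.
2342.4 − 4·30 = 2222.4; ÷5 gives c = 444.48 px.

444.48 px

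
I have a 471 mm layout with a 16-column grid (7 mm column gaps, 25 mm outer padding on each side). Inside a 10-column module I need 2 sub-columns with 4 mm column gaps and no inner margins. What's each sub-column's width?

128.25 mm

Outer content = 471 − 2·25 = 421 mm.
16c + 15·7 = 421 → 16c = 316 → c = 19.75 mm.
10 columns plus 9 column gaps: 197.5 + 63 = 260.5 mm.
2d + 1·4 = 260.5 → 2d = 256.5 → d = 128.25 mm.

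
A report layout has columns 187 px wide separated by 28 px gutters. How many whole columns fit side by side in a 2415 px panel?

11 columns

k columns need k·187 + (k−1)·28 = k·215 − 28.
k·215 − 28 ≤ 2415 → k ≤ 2443 / 215 ≈ 11.36, so k = 11.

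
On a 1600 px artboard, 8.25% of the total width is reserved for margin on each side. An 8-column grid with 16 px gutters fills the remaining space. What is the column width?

153 px

Each margin = 8.25% of 1600 = 132 px; content = 1600 − 2·132 = 1336 px.
8 columns + 7 gutters: 8c + 7·16 = 1336.
8c = 1336 − 112 = 1224, so c = 153 px.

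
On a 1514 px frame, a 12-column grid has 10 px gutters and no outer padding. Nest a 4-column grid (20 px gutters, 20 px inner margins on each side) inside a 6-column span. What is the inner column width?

1514 − 11·10 = 1404; ÷12 gives c = 117 px.
6-column span = 6·117 + 5·10 = 752 px.
Inner content = 752 − 2·20 = 712 px.
4d + 3·20 = 712 → 4d = 652 → d = 163 px.

163 px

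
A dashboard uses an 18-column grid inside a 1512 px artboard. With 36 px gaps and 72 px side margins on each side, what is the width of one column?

Inside the margins: 1512 − 144 = 1368 px.
18 columns + 17 gaps: 18c + 17·36 = 1368.
18c = 1368 − 612 = 756, so c = 42 px.

42 px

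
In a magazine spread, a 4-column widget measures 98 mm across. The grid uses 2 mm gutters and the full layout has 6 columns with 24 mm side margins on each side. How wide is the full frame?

196 mm

4 columns + 3 gutters: 4c + 3·2 = 98.
4c = 98 − 6 = 92, so c = 23 mm.
Adding margins, columns and gutters: 48 + 138 + 10 = 196 mm.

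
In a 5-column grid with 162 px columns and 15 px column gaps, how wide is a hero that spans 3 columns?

3-column span = 3·162 + 2·15 = 516 px.

516 px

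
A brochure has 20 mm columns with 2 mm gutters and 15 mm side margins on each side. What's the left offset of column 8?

Before column 8: the margin + 7 columns + 7 gutters.
Offset = 15 + 7·(20 + 2) = 15 + 154 = 169 mm.

169 mm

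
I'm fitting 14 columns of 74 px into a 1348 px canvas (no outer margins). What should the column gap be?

Columns use 1036 px, leaving 312 px across 13 column gaps = 24 px each.

24 px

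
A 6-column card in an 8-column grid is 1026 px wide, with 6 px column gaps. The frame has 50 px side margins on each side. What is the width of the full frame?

1026 − 5·6 = 996; ÷6 gives c = 166 px.
Total width: 2·50 + 8·166 + 7·6 = 1470 px.

1470 px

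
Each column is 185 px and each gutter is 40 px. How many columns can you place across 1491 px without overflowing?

6 columns

6 columns: 6·185 + 5·40 = 1310 px ≤ 1491.
7 columns: 1535 px > 1491. So 6.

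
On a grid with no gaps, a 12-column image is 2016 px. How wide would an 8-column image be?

1344 px

12c = 2016 → c = 168 px.
8-column span = 8·168 = 1344 px.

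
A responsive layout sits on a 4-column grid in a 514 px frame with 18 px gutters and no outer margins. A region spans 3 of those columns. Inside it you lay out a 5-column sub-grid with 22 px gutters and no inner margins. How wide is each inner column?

4c + 3·18 = 514 → 4c = 460 → c = 115 px.
3 columns plus 2 gutters: 345 + 36 = 381 px.
5 columns + 4 gutters: 5d + 4·22 = 381.
5d = 381 − 88 = 293, so d = 58.6 px.

58.6 px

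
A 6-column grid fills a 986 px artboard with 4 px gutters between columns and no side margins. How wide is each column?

161 px

986 − 5·4 = 966; ÷6 gives c = 161 px.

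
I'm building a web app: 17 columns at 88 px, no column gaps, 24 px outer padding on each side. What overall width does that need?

1544 px

Total width: 2·24 + 17·88 = 1544 px.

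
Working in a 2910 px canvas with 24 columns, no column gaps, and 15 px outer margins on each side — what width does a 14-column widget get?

1680 px

Subtract both margins: 2910 − 2·15 = 2880 px.
2880 / 24 = 120 px per column.
With no column gaps, 14 columns span 14·120 = 1680 px.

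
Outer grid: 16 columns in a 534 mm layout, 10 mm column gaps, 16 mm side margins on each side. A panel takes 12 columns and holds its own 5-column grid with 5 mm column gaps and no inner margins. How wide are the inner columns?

Inside the margins: 534 − 32 = 502 mm.
502 − 15·10 = 352; ÷16 gives c = 22 mm.
12-column span = 12·22 + 11·10 = 374 mm.
374 − 4·5 = 354; ÷5 gives d = 70.8 mm.

70.8 mm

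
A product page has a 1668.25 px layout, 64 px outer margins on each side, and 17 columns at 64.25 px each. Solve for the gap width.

Content width = 1668.25 − 2·64 = 1540.25 px.
Columns use 1092.25 px, leaving 448 px across 16 gaps = 28 px each.

28 px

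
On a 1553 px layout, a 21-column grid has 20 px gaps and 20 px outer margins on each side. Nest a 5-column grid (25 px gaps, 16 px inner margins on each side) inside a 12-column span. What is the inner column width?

144.8 px

Take off 40 px of margins, leaving 1513 px.
21 columns + 20 gaps: 21c + 20·20 = 1513.
21c = 1513 − 400 = 1113, so c = 53 px.
12 columns plus 11 gaps: 636 + 220 = 856 px.
Inner content = 856 − 2·16 = 824 px.
824 − 4·25 = 724; ÷5 gives d = 144.8 px.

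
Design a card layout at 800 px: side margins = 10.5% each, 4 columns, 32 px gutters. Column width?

134 px

Margins: 10.5% × 800 = 84 px each, so content = 800 − 168 = 632 px.
4 columns + 3 gutters: 4c + 3·32 = 632.
4c = 632 − 96 = 536, so c = 134 px.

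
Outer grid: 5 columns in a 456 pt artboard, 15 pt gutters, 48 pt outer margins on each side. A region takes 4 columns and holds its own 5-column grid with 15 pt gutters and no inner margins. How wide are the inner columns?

45 pt

Take off 96 pt of margins, leaving 360 pt.
5 columns + 4 gutters: 5c + 4·15 = 360.
5c = 360 − 60 = 300, so c = 60 pt.
4 columns plus 3 gutters: 240 + 45 = 285 pt.
5 columns + 4 gutters: 5d + 4·15 = 285.
5d = 285 − 60 = 225, so d = 45 pt.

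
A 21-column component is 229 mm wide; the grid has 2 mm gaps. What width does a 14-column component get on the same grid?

152 mm

Subtracting 20 gaps of 2 leaves 189 for 21 columns, so c = 9 mm.
14 columns plus 13 gaps: 126 + 26 = 152 mm.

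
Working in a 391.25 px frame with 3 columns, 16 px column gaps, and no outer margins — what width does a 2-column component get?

391.25 − 2·16 = 359.25; ÷3 gives c = 119.75 px.
2 columns plus 1 column gap: 239.5 + 16 = 255.5 px.

255.5 px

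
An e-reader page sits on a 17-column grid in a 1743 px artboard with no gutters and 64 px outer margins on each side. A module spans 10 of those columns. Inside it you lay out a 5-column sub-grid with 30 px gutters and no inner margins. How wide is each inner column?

166 px

Take off 128 px of margins, leaving 1615 px.
With no gutters, each column is 1615/17 = 95 px.
With no gutters, 10 columns span 10·95 = 950 px.
950 − 4·30 = 830; ÷5 gives d = 166 px.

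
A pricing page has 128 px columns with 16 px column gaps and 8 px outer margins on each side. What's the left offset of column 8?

Before column 8: the margin + 7 columns + 7 column gaps.
Offset = 8 + 7·(128 + 16) = 8 + 1008 = 1016 px.

1016 px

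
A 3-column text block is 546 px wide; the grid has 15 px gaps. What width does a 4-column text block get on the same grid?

733 px

Subtracting 2 gaps of 15 leaves 516 for 3 columns, so c = 172 px.
4-column span = 4·172 + 3·15 = 733 px.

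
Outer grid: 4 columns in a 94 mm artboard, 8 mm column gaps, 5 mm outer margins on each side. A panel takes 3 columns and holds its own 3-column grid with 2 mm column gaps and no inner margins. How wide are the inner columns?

19 mm

Outer content = 94 − 2·5 = 84 mm.
84 − 3·8 = 60; ÷4 gives c = 15 mm.
3 columns plus 2 column gaps: 45 + 16 = 61 mm.
61 − 2·2 = 57; ÷3 gives d = 19 mm.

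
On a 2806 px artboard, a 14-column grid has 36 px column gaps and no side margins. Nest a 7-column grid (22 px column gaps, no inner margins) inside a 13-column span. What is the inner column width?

Subtracting 13 column gaps of 36 leaves 2338 for 14 columns, so c = 167 px.
13 columns plus 12 column gaps: 2171 + 432 = 2603 px.
7 columns + 6 column gaps: 7d + 6·22 = 2603.
7d = 2603 − 132 = 2471, so d = 353 px.

353 px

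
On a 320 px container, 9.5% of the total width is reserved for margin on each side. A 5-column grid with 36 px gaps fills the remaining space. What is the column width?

23.04 px

320 × (1 − 2·9.5%) = 320 × 81% = 259.2 px for the columns.
259.2 − 4·36 = 115.2; ÷5 gives c = 23.04 px.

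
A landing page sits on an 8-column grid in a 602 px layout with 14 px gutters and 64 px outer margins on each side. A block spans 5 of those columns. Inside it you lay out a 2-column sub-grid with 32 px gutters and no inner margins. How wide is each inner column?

Inside the margins: 602 − 128 = 474 px.
474 − 7·14 = 376; ÷8 gives c = 47 px.
Span of 5: 5·47 + 4·14 = 235 + 56 = 291 px.
2 columns + 1 gutter: 2d + 1·32 = 291.
2d = 291 − 32 = 259, so d = 129.5 px.

129.5 px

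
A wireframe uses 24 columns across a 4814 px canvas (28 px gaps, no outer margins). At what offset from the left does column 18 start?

3429.75 px

24 columns + 23 gaps: 24c + 23·28 = 4814.
24c = 4814 − 644 = 4170, so c = 173.75 px.
No margin, so column 18 starts at 17·(column + gutter) = 17·201.75 = 3429.75 px.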